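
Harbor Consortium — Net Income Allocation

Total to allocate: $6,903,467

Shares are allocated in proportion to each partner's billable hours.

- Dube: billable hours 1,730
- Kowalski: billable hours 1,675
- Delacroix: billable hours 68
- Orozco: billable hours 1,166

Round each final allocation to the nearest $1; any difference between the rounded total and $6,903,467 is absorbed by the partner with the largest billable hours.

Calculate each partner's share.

Total billable hours = 1,730 + 1,675 + 68 + 1,166 = 4,639.
Raw shares: Dube 2,574,476.81; Kowalski 2,492,629.28; Delacroix 101,193.31; Orozco 1,735,167.61.
Rounded to nearest $1: Dube $2,574,477; Kowalski $2,492,629; Delacroix $101,193; Orozco $1,735,168. Sum = $6,903,467.
No rounding difference to absorb.

Dube: $2,574,477 | Kowalski: $2,492,629 | Delacroix: $101,193 | Orozco: $1,735,168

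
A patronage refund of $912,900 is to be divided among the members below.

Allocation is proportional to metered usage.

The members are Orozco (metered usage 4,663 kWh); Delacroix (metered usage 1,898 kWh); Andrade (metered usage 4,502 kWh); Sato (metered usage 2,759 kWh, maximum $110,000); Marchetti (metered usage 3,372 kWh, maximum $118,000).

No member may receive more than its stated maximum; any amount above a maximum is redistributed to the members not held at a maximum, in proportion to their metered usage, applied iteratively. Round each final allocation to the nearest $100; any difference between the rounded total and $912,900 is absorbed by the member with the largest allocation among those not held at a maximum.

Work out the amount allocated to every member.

Orozco: $288,700; Delacroix: $117,500; Andrade: $278,700; Sato: $110,000; Marchetti: $118,000

Combined metered usage = 17,194.
Unconstrained shares: Orozco 247,577.80; Delacroix 100,772.61; Andrade 239,029.65; Sato 146,486.63; Marchetti 179,033.31.
Held at cap: Sato ($110,000), Marchetti ($118,000); remaining pool $684,900 reallocated over remaining metered usage 11,063.
Remaining shares: Orozco 288,681.98 → $288,700; Delacroix 117,503.41 → $117,500; Andrade 278,714.62 → $278,700.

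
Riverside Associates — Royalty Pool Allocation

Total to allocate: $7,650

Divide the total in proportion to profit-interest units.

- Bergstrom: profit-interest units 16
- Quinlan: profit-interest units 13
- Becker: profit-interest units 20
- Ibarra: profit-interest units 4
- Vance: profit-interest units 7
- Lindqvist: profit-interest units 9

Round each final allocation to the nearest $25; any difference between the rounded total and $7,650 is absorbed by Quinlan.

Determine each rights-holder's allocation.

Combined profit-interest units = 69.
Pro-rata amounts: Bergstrom 16/69 × $7,650 = 1,773.91; Quinlan 13/69 × $7,650 = 1,441.30; Becker 20/69 × $7,650 = 2,217.39; Ibarra 4/69 × $7,650 = 443.48; Vance 7/69 × $7,650 = 776.09; Lindqvist 9/69 × $7,650 = 997.83.
Rounded to nearest $25: Bergstrom $1,775; Quinlan $1,450; Becker $2,225; Ibarra $450; Vance $775; Lindqvist $1,000. Sum = $7,675.
Difference $7,650 − $7,675 = −$25 applied to Quinlan: Quinlan becomes $1,425.

Bergstrom: $1,775 | Quinlan: $1,425 | Becker: $2,225 | Ibarra: $450 | Vance: $775 | Lindqvist: $1,000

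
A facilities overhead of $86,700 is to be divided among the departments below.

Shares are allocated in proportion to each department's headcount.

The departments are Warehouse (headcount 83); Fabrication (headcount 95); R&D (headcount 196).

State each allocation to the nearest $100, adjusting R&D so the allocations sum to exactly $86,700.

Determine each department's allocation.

Sum of headcount: 374.
Pro-rata amounts: Warehouse 83/374 × $86,700 = 19,240.91; Fabrication 95/374 × $86,700 = 22,022.73; R&D 196/374 × $86,700 = 45,436.36.
After rounding ($100): Warehouse $19,200; Fabrication $22,000; R&D $45,400. Sum = $86,600.
Difference $86,700 − $86,600 = +$100 applied to R&D: R&D becomes $45,500.

Warehouse: $19,200 · Fabrication: $22,000 · R&D: $45,500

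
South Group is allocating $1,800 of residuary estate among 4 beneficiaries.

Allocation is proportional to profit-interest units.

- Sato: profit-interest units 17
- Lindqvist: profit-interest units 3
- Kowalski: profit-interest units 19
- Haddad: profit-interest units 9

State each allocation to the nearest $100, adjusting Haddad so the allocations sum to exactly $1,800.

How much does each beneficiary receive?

Sato: $600 · Lindqvist: $100 · Kowalski: $700 · Haddad: $400

Combined profit-interest units = 48.
Raw shares: Sato 17/48 × $1,800 = 637.50; Lindqvist 3/48 × $1,800 = 112.50; Kowalski 19/48 × $1,800 = 712.50; Haddad 9/48 × $1,800 = 337.50.
Rounded to nearest $100: Sato $600; Lindqvist $100; Kowalski $700; Haddad $300. Sum = $1,700.
Difference $1,800 − $1,700 = +$100 applied to Haddad: Haddad becomes $400.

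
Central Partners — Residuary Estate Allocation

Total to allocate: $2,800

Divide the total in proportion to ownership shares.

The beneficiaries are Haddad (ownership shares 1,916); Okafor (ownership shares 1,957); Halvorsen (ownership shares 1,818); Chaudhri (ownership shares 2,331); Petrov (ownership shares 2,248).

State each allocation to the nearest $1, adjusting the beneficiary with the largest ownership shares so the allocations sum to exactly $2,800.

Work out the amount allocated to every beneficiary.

Haddad: $522 · Okafor: $534 · Halvorsen: $496 · Chaudhri: $635 · Petrov: $613

Ownership shares total: 1,916 + 1,957 + 1,818 + 2,331 + 2,248 = 10,270.
Pro-rata amounts: Haddad 522.38; Okafor 533.55; Halvorsen 495.66; Chaudhri 635.52; Petrov 612.89.
Rounded to nearest $1: Haddad $522; Okafor $534; Halvorsen $496; Chaudhri $636; Petrov $613. Sum = $2,801.
Difference $2,800 − $2,801 = −$1 applied to largest ownership shares (Chaudhri): Chaudhri becomes $635.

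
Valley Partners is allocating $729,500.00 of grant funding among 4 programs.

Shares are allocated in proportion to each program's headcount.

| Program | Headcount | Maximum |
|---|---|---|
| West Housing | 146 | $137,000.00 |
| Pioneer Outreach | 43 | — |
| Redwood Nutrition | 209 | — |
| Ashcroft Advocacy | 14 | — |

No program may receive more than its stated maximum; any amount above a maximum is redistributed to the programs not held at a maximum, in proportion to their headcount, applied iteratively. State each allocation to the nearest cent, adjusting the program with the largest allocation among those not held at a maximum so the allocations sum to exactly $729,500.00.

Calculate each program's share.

West Housing: $137,000.00 | Pioneer Outreach: $95,780.08 | Redwood Nutrition: $465,535.71 | Ashcroft Advocacy: $31,184.21

Combined headcount = 412.
Proportional shares (ignoring caps): West Housing 258,512.1359; Pioneer Outreach 76,137.1359; Redwood Nutrition 370,061.8932; Ashcroft Advocacy 24,788.83495.
Cap binds for West Housing ($137,000.00); remaining pool $592,500.00 reallocated over remaining headcount 266.
Shares after redistribution: Pioneer Outreach 95,780.0752 → $95,780.08; Redwood Nutrition 465,535.7143 → $465,535.71; Ashcroft Advocacy 31,184.2105 → $31,184.21.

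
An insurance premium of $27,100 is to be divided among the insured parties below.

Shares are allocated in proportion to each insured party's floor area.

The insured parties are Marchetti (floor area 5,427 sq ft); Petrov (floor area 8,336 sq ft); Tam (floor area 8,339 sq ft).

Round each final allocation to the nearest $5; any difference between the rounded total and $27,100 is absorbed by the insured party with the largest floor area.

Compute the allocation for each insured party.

Sum of floor area: 5,427 + 8,336 + 8,339 = 22,102.
Proportional shares: Marchetti 6,654.23; Petrov 10,221.05; Tam 10,224.73.
At nearest $5: Marchetti $6,655; Petrov $10,220; Tam $10,225. Sum = $27,100.
Rounded total matches; no reconciliation needed.

Marchetti: $6,655; Petrov: $10,220; Tam: $10,225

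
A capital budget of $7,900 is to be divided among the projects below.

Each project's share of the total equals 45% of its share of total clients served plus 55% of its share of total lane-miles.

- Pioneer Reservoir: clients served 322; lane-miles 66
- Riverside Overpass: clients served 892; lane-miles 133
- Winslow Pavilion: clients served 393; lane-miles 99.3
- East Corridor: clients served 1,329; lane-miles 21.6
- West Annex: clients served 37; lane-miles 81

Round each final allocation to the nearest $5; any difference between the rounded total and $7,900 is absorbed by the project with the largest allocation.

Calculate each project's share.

Pioneer Reservoir: $1,100; Riverside Overpass: $2,510; Winslow Pavilion: $1,545; East Corridor: $1,825; West Annex: $920

Clients served total 2,973; lane-miles total 400.9.
Combined weights (45% clients served + 55% lane-miles): Pioneer Reservoir 0.1393; Riverside Overpass 0.3175; Winslow Pavilion 0.1957; East Corridor 0.2308; West Annex 0.1167.
Raw shares: Pioneer Reservoir 1,100.35; Riverside Overpass 2,508.09; Winslow Pavilion 1,546.16; East Corridor 1,823.27; West Annex 922.13.
Rounded to nearest $5: Pioneer Reservoir $1,100; Riverside Overpass $2,510; Winslow Pavilion $1,545; East Corridor $1,825; West Annex $920. Sum = $7,900.
No rounding difference to absorb.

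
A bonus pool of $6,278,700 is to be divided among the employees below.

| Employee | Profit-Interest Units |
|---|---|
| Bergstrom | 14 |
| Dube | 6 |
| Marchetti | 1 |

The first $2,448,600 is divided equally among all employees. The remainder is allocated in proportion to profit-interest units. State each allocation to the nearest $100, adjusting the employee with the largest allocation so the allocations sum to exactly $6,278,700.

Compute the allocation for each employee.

Bergstrom: $3,369,600; Dube: $1,910,500; Marchetti: $998,600

Equal tier: $2,448,600 ÷ 3 = $816,200 apiece.
Remainder $3,830,100 by profit-interest units (total 21): Bergstrom 2,553,400.00 → $2,553,400; Dube 1,094,314.29 → $1,094,300; Marchetti 182,385.71 → $182,400.
Totals: Bergstrom $816,200 + $2,553,400 = $3,369,600; Dube $816,200 + $1,094,300 = $1,910,500; Marchetti $816,200 + $182,400 = $998,600.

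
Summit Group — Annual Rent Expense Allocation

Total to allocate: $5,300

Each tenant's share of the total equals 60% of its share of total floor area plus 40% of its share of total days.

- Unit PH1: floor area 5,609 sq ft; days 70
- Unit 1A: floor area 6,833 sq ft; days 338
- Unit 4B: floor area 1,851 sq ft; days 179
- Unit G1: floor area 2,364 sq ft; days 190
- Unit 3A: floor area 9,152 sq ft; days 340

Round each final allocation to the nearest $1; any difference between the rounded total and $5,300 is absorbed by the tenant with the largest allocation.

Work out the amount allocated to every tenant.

Totals — floor area 25,809, days 1,117.
Combined weights (60% floor area + 40% days): Unit PH1 0.1555; Unit 1A 0.2799; Unit 4B 0.1071; Unit G1 0.1230; Unit 3A 0.3345.
Pro-rata amounts: Unit PH1 823.96; Unit 1A 1,483.42; Unit 4B 567.80; Unit G1 651.88; Unit 3A 1,772.94.
At nearest $1: Unit PH1 $824; Unit 1A $1,483; Unit 4B $568; Unit G1 $652; Unit 3A $1,773. Sum = $5,300.
Rounded total matches; no reconciliation needed.

Unit PH1: $824 | Unit 1A: $1,483 | Unit 4B: $568 | Unit G1: $652 | Unit 3A: $1,773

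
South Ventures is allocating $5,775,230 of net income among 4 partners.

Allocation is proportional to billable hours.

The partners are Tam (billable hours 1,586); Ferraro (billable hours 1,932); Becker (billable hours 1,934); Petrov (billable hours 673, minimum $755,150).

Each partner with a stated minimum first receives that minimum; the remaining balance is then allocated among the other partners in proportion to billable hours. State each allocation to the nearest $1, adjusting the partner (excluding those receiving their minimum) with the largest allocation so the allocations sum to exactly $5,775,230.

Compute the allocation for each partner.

Guaranteed amounts: Petrov $755,150. Balance $5,020,080.
Balance split over remaining billable hours 5,452: Tam 1,460,353.43 → $1,460,353; Ferraro 1,778,942.51 → $1,778,943; Becker 1,780,784.06 → $1,780,784.

Tam: $1,460,353 | Ferraro: $1,778,943 | Becker: $1,780,784 | Petrov: $755,150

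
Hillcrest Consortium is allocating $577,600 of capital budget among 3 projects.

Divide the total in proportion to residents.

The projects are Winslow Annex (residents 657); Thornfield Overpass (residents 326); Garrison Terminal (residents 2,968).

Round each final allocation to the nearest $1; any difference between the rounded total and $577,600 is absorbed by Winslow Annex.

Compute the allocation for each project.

Residents total: 3,951.
Unrounded shares: Winslow Annex 657/3,951 × $577,600 = 96,047.38; Thornfield Overpass 326/3,951 × $577,600 = 47,658.21; Garrison Terminal 2,968/3,951 × $577,600 = 433,894.41.
At nearest $1: Winslow Annex $96,047; Thornfield Overpass $47,658; Garrison Terminal $433,894. Sum = $577,599.
Difference $577,600 − $577,599 = +$1 applied to Winslow Annex: Winslow Annex becomes $96,048.

Winslow Annex: $96,048; Thornfield Overpass: $47,658; Garrison Terminal: $433,894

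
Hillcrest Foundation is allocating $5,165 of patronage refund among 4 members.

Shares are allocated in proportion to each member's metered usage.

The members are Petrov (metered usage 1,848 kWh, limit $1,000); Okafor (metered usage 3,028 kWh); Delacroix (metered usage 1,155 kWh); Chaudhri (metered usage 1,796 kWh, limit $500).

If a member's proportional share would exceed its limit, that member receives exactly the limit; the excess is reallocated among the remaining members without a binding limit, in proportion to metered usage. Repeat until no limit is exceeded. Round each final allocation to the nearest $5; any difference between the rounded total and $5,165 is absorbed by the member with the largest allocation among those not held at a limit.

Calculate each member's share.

Metered usage total: 7,827.
Proportional shares (ignoring caps): Petrov 1,219.49; Okafor 1,998.16; Delacroix 762.18; Chaudhri 1,185.17.
Cap binds for Petrov ($1,000), Chaudhri ($500); remaining pool $3,665 reallocated over remaining metered usage 4,183.
Remaining shares: Okafor 2,653.03 → $2,655; Delacroix 1,011.97 → $1,010.

Petrov: $1,000 | Okafor: $2,655 | Delacroix: $1,010 | Chaudhri: $500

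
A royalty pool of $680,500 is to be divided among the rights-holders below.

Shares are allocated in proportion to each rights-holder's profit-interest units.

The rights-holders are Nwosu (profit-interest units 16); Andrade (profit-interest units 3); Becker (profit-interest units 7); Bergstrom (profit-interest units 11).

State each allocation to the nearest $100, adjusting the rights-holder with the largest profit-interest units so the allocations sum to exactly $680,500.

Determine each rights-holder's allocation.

Nwosu: $294,300; Andrade: $55,200; Becker: $128,700; Bergstrom: $202,300

Sum of profit-interest units: 16 + 3 + 7 + 11 = 37.
Raw shares: Nwosu 294,270.27; Andrade 55,175.68; Becker 128,743.24; Bergstrom 202,310.81.
After rounding ($100): Nwosu $294,300; Andrade $55,200; Becker $128,700; Bergstrom $202,300. Sum = $680,500.
Rounded total matches; no reconciliation needed.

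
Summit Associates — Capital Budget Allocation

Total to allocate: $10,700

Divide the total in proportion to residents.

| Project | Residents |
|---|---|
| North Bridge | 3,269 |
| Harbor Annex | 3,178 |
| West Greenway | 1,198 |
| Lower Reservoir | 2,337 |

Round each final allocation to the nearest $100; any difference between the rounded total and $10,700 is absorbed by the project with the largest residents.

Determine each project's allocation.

North Bridge: $3,500; Harbor Annex: $3,400; West Greenway: $1,300; Lower Reservoir: $2,500

Sum of residents: 3,269 + 3,178 + 1,198 + 2,337 = 9,982.
Pro-rata amounts: North Bridge 3,504.14; Harbor Annex 3,406.59; West Greenway 1,284.17; Lower Reservoir 2,505.10.
After rounding ($100): North Bridge $3,500; Harbor Annex $3,400; West Greenway $1,300; Lower Reservoir $2,500. Sum = $10,700.
Sum already equals the total — no adjustment.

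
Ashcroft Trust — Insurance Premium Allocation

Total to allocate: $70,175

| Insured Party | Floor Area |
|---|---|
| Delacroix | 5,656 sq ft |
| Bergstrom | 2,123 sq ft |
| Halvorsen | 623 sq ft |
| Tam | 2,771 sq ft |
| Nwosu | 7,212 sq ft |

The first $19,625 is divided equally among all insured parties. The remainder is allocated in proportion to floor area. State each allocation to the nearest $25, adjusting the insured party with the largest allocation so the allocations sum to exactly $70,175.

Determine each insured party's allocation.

Delacroix: $19,475 · Bergstrom: $9,750 · Halvorsen: $5,650 · Tam: $11,550 · Nwosu: $23,750

First tranche $19,625 split equally: $3,925 each.
Remainder $50,550 by floor area (total 18,385): Delacroix 15,551.31 → $15,550; Bergstrom 5,837.24 → $5,825; Halvorsen 1,712.95 → $1,725; Tam 7,618.93 → $7,625; Nwosu 19,829.57 → $19,825.
Totals: Delacroix $3,925 + $15,550 = $19,475; Bergstrom $3,925 + $5,825 = $9,750; Halvorsen $3,925 + $1,725 = $5,650; Tam $3,925 + $7,625 = $11,550; Nwosu $3,925 + $19,825 = $23,750.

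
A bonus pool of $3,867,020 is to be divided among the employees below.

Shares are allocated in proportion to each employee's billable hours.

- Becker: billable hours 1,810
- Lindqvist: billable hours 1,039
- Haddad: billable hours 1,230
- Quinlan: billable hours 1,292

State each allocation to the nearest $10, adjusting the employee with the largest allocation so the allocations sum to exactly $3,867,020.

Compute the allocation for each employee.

Billable hours total: 5,371.
Proportional shares: Becker 1,810/5,371 × $3,867,020 = 1,303,166.30; Lindqvist 1,039/5,371 × $3,867,020 = 748,060.66; Haddad 1,230/5,371 × $3,867,020 = 885,577.10; Quinlan 1,292/5,371 × $3,867,020 = 930,215.94.
After rounding ($10): Becker $1,303,170; Lindqvist $748,060; Haddad $885,580; Quinlan $930,220. Sum = $3,867,030.
Difference $3,867,020 − $3,867,030 = −$10 applied to largest allocation (Becker): Becker becomes $1,303,160.

Becker: $1,303,160 · Lindqvist: $748,060 · Haddad: $885,580 · Quinlan: $930,220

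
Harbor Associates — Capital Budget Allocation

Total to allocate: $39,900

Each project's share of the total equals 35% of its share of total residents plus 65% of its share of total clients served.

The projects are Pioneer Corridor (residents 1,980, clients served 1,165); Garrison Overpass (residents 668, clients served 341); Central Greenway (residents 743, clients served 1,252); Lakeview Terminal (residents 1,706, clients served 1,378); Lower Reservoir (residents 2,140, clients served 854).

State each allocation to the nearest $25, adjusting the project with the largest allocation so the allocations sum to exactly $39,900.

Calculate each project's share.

Pioneer Corridor: $9,875; Garrison Overpass: $3,050; Central Greenway: $7,950; Lakeview Terminal: $10,450; Lower Reservoir: $8,575

Residents total 7,237; clients served total 4,990.
Combined weights (35% residents + 65% clients served): Pioneer Corridor 0.2475; Garrison Overpass 0.0767; Central Greenway 0.1990; Lakeview Terminal 0.2620; Lower Reservoir 0.2147.
Proportional shares: Pioneer Corridor 9,875.71; Garrison Overpass 3,061.33; Central Greenway 7,940.88; Lakeview Terminal 10,454.02; Lower Reservoir 8,568.06.
Rounded to nearest $25: Pioneer Corridor $9,875; Garrison Overpass $3,050; Central Greenway $7,950; Lakeview Terminal $10,450; Lower Reservoir $8,575. Sum = $39,900.
Sum already equals the total — no adjustment.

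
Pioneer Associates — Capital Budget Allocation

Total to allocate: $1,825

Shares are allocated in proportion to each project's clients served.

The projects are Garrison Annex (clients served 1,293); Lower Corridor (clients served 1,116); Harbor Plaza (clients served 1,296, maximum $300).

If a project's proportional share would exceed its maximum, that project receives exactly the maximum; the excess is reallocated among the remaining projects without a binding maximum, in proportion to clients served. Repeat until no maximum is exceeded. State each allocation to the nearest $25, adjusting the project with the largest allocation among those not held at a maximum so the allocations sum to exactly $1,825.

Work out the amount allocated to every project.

Garrison Annex: $825 · Lower Corridor: $700 · Harbor Plaza: $300

Clients served total: 3,705.
Pro-rata shares before constraints: Garrison Annex 636.90; Lower Corridor 549.72; Harbor Plaza 638.38.
Held at cap: Harbor Plaza ($300); remaining pool $1,525 reallocated over remaining clients served 2,409.
Redistributed shares: Garrison Annex 818.52 → $825; Lower Corridor 706.48 → $700.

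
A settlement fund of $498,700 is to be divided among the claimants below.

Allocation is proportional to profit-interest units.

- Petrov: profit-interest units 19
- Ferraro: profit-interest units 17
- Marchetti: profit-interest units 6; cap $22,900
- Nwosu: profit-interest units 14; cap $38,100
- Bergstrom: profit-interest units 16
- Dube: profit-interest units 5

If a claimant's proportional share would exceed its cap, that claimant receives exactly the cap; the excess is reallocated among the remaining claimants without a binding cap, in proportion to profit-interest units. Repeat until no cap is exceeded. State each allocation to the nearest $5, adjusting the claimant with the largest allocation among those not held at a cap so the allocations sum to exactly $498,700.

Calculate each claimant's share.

Profit-interest units total: 77.
Proportional shares (ignoring caps): Petrov 123,055.84; Ferraro 110,102.60; Marchetti 38,859.74; Nwosu 90,672.73; Bergstrom 103,625.97; Dube 32,383.12.
Capped: Marchetti ($22,900), Nwosu ($38,100); balance $437,700 reallocated over remaining profit-interest units 57.
Remaining shares: Petrov 145,900.00 → $145,900; Ferraro 130,542.11 → $130,540; Bergstrom 122,863.16 → $122,865; Dube 38,394.74 → $38,395.

Petrov: $145,900; Ferraro: $130,540; Marchetti: $22,900; Nwosu: $38,100; Bergstrom: $122,865; Dube: $38,395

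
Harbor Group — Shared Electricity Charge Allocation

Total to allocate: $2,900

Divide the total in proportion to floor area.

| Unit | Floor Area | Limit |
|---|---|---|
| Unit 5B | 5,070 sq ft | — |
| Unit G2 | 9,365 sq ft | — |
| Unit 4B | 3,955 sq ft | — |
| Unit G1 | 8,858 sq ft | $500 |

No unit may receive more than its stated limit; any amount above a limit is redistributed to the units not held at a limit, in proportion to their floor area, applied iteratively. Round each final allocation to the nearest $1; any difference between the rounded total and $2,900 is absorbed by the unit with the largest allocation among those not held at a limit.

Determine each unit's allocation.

Combined floor area = 27,248.
Pro-rata shares before constraints: Unit 5B 539.60; Unit G2 996.72; Unit 4B 420.93; Unit G1 942.76.
Cap binds for Unit G1 ($500); balance $2,400 reallocated over remaining floor area 18,390.
Shares after redistribution: Unit 5B 661.66 → $662; Unit G2 1,222.19 → $1,222; Unit 4B 516.15 → $516.

Unit 5B: $662 · Unit G2: $1,222 · Unit 4B: $516 · Unit G1: $500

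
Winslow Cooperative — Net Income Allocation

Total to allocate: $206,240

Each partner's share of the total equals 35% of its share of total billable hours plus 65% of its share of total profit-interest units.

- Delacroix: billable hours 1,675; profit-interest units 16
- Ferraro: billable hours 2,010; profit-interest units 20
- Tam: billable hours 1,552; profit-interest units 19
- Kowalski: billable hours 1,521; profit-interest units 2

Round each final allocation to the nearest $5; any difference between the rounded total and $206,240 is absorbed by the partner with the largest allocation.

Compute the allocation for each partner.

Billable hours total 6,758; profit-interest units total 57.
Combined weights (35% billable hours + 65% profit-interest units): Delacroix 0.2692; Ferraro 0.3322; Tam 0.2970; Kowalski 0.1016.
Pro-rata amounts: Delacroix 55,520.88; Ferraro 68,506.54; Tam 61,262.66; Kowalski 20,949.93.
At nearest $5: Delacroix $55,520; Ferraro $68,505; Tam $61,265; Kowalski $20,950. Sum = $206,240.
No rounding difference to absorb.

Delacroix: $55,520; Ferraro: $68,505; Tam: $61,265; Kowalski: $20,950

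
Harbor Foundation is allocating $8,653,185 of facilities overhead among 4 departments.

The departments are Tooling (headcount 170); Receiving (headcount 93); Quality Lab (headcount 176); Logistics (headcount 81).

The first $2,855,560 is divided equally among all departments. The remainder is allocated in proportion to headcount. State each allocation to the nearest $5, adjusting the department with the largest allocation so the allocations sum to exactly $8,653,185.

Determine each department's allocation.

First tranche $2,855,560 split equally: $713,890 each.
Remainder $5,797,625 by headcount (total 520): Tooling 1,895,377.40 → $1,895,375; Receiving 1,036,882.93 → $1,036,885; Quality Lab 1,962,273.08 → $1,962,275; Logistics 903,091.59 → $903,090.
Totals: Tooling $713,890 + $1,895,375 = $2,609,265; Receiving $713,890 + $1,036,885 = $1,750,775; Quality Lab $713,890 + $1,962,275 = $2,676,165; Logistics $713,890 + $903,090 = $1,616,980.

Tooling: $2,609,265; Receiving: $1,750,775; Quality Lab: $2,676,165; Logistics: $1,616,980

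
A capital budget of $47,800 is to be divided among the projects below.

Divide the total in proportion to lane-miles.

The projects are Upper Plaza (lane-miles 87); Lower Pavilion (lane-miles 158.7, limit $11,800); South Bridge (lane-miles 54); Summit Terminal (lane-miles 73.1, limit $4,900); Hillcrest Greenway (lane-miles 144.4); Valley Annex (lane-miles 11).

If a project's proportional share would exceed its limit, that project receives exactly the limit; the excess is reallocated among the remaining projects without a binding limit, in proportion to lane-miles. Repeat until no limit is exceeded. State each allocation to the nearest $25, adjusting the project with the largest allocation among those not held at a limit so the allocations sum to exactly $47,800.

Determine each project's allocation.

Lane-miles total: 528.2.
Pro-rata shares before constraints: Upper Plaza 7,873.15; Lower Pavilion 14,361.72; South Bridge 4,886.79; Summit Terminal 6,615.26; Hillcrest Greenway 13,067.63; Valley Annex 995.46.
Capped: Lower Pavilion ($11,800), Summit Terminal ($4,900); balance $31,100 reallocated over remaining lane-miles 296.4.
Redistributed shares: Upper Plaza 9,128.54 → $9,125; South Bridge 5,665.99 → $5,675; Hillcrest Greenway 15,151.28 → $15,150; Valley Annex 1,154.18 → $1,150.

Upper Plaza: $9,125 | Lower Pavilion: $11,800 | South Bridge: $5,675 | Summit Terminal: $4,900 | Hillcrest Greenway: $15,150 | Valley Annex: $1,150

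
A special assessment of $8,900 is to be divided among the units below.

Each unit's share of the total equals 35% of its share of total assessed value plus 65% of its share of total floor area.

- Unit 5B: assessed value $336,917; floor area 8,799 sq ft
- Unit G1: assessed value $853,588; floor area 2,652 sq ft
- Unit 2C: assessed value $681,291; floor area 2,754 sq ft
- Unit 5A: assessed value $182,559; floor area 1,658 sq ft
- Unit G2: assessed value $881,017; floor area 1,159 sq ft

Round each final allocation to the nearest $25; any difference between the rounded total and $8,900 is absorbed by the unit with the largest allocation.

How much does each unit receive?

Unit 5B: $3,375 | Unit G1: $1,800 | Unit 2C: $1,650 | Unit 5A: $750 | Unit G2: $1,325

Assessed value total 2,935,372; floor area total 17,022.
Combined weights (35% assessed value + 65% floor area): Unit 5B 0.3762; Unit G1 0.2030; Unit 2C 0.1864; Unit 5A 0.0851; Unit G2 0.1493.
Raw shares: Unit 5B 3,347.91; Unit G1 1,807.12; Unit 2C 1,658.94; Unit 5A 757.21; Unit G2 1,328.82.
Rounded to nearest $25: Unit 5B $3,350; Unit G1 $1,800; Unit 2C $1,650; Unit 5A $750; Unit G2 $1,325. Sum = $8,875.
Difference $8,900 − $8,875 = +$25 applied to largest allocation (Unit 5B): Unit 5B becomes $3,375.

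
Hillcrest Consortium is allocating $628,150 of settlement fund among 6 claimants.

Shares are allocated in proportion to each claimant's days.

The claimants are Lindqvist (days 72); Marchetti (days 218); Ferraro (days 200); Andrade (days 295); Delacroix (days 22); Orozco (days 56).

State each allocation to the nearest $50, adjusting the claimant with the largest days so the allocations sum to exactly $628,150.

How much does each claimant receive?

Lindqvist: $52,400 | Marchetti: $158,700 | Ferraro: $145,550 | Andrade: $214,750 | Delacroix: $16,000 | Orozco: $40,750

Days total: 863.
Pro-rata amounts: Lindqvist 72/863 × $628,150 = 52,406.49; Marchetti 218/863 × $628,150 = 158,675.20; Ferraro 200/863 × $628,150 = 145,573.58; Andrade 295/863 × $628,150 = 214,721.03; Delacroix 22/863 × $628,150 = 16,013.09; Orozco 56/863 × $628,150 = 40,760.60.
Rounded to nearest $50: Lindqvist $52,400; Marchetti $158,700; Ferraro $145,550; Andrade $214,700; Delacroix $16,000; Orozco $40,750. Sum = $628,100.
Difference $628,150 − $628,100 = +$50 applied to largest days (Andrade): Andrade becomes $214,750.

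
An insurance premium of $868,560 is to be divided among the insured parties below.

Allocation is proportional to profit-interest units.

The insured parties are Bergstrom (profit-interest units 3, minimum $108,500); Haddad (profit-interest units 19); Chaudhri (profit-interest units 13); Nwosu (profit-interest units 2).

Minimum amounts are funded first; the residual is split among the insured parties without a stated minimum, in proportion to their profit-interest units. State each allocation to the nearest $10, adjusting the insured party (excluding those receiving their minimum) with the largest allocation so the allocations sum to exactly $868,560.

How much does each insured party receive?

Fund the minimums — Bergstrom $108,500. Remaining pool $760,060.
Remaining pool split over remaining profit-interest units 34: Haddad 424,739.41 → $424,740; Chaudhri 290,611.18 → $290,610; Nwosu 44,709.41 → $44,710.

Bergstrom: $108,500; Haddad: $424,740; Chaudhri: $290,610; Nwosu: $44,710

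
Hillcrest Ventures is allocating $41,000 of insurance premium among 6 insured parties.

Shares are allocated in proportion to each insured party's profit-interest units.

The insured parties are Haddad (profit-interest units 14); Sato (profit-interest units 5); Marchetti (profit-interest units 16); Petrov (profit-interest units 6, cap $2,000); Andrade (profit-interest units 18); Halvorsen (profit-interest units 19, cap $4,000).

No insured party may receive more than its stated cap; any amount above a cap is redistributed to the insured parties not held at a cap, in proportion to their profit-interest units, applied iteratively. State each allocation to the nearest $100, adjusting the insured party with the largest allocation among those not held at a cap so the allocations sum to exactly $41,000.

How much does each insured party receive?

Haddad: $9,200; Sato: $3,300; Marchetti: $10,600; Petrov: $2,000; Andrade: $11,900; Halvorsen: $4,000

Combined profit-interest units = 78.
Proportional shares (ignoring caps): Haddad 7,358.97; Sato 2,628.21; Marchetti 8,410.26; Petrov 3,153.85; Andrade 9,461.54; Halvorsen 9,987.18.
Cap binds for Petrov ($2,000), Halvorsen ($4,000); residual $35,000 reallocated over remaining profit-interest units 53.
Shares after redistribution: Haddad 9,245.28 → $9,200; Sato 3,301.89 → $3,300; Marchetti 10,566.04 → $10,600; Andrade 11,886.79 → $11,900.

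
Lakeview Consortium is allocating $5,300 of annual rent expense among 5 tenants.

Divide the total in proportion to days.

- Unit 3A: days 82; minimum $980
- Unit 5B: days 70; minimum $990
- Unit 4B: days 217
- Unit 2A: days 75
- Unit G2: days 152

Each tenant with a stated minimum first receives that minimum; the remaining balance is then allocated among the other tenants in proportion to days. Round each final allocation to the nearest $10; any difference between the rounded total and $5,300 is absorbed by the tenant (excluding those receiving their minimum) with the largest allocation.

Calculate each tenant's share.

Unit 3A: $980; Unit 5B: $990; Unit 4B: $1,630; Unit 2A: $560; Unit G2: $1,140

Fund the minimums — Unit 3A $980; Unit 5B $990. Residual $3,330.
Residual split over remaining days 444: Unit 4B 1,627.50 → $1,630; Unit 2A 562.50 → $560; Unit G2 1,140.00 → $1,140.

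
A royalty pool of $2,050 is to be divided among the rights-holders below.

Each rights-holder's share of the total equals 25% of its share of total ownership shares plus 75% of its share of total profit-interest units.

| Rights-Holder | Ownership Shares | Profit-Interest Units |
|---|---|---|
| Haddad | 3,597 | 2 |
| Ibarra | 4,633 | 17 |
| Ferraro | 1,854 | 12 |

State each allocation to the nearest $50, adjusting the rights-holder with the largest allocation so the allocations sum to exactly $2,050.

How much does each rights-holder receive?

Totals — ownership shares 10,084, profit-interest units 31.
Composite weights (25% ownership shares + 75% profit-interest units): Haddad 0.1376; Ibarra 0.5262; Ferraro 0.3363.
Pro-rata amounts: Haddad 282.00; Ibarra 1,078.61; Ferraro 689.39.
Rounded to nearest $50: Haddad $300; Ibarra $1,100; Ferraro $700. Sum = $2,100.
Difference $2,050 − $2,100 = −$50 applied to largest allocation (Ibarra): Ibarra becomes $1,050.

Haddad: $300 · Ibarra: $1,050 · Ferraro: $700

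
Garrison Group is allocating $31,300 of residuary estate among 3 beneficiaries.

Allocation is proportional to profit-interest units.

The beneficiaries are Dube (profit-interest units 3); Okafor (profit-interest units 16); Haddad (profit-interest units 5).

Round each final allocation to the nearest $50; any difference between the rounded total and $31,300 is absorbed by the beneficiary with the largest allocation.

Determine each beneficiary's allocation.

Dube: $3,900 · Okafor: $20,900 · Haddad: $6,500

Total profit-interest units = 24.
Unrounded shares: Dube 3/24 × $31,300 = 3,912.50; Okafor 16/24 × $31,300 = 20,866.67; Haddad 5/24 × $31,300 = 6,520.83.
Rounded to nearest $50: Dube $3,900; Okafor $20,850; Haddad $6,500. Sum = $31,250.
Difference $31,300 − $31,250 = +$50 applied to largest allocation (Okafor): Okafor becomes $20,900.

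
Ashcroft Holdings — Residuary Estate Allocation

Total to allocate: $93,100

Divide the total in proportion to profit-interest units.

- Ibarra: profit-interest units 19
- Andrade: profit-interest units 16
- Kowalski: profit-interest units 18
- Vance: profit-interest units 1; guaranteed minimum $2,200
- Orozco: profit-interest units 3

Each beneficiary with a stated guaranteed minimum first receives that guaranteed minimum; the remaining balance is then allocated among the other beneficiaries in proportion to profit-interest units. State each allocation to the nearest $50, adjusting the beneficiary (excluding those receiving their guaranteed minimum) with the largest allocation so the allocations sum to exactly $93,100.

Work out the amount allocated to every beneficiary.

Guaranteed amounts: Vance $2,200. Remaining pool $90,900.
Remaining pool split over remaining profit-interest units 56: Ibarra 30,841.07 → $30,850; Andrade 25,971.43 → $25,950; Kowalski 29,217.86 → $29,200; Orozco 4,869.64 → $4,850.
Rounding difference +$50 applied to Ibarra → $30,900.

Ibarra: $30,900 · Andrade: $25,950 · Kowalski: $29,200 · Vance: $2,200 · Orozco: $4,850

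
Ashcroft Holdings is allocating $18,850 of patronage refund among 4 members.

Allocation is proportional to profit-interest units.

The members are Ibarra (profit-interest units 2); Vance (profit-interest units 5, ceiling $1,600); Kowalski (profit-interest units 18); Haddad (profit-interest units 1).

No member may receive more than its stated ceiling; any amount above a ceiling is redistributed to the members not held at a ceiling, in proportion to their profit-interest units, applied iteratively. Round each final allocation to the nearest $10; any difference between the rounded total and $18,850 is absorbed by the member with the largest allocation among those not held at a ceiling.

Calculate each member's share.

Ibarra: $1,640 | Vance: $1,600 | Kowalski: $14,790 | Haddad: $820

Profit-interest units total: 26.
Unconstrained shares: Ibarra 1,450.00; Vance 3,625.00; Kowalski 13,050.00; Haddad 725.00.
Capped: Vance ($1,600); remaining pool $17,250 reallocated over remaining profit-interest units 21.
Shares after redistribution: Ibarra 1,642.86 → $1,640; Kowalski 14,785.71 → $14,790; Haddad 821.43 → $820.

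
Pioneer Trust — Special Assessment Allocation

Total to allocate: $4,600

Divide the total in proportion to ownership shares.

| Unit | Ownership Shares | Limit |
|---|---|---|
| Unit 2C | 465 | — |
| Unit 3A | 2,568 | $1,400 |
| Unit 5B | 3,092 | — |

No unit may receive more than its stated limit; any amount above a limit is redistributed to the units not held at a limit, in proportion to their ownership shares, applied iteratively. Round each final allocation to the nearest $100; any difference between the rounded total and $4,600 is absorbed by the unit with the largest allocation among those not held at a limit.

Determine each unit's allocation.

Unit 2C: $400 · Unit 3A: $1,400 · Unit 5B: $2,800

Ownership shares total: 6,125.
Pro-rata shares before constraints: Unit 2C 349.22; Unit 3A 1,928.62; Unit 5B 2,322.16.
Capped: Unit 3A ($1,400); balance $3,200 reallocated over remaining ownership shares 3,557.
Remaining shares: Unit 2C 418.33 → $400; Unit 5B 2,781.67 → $2,800.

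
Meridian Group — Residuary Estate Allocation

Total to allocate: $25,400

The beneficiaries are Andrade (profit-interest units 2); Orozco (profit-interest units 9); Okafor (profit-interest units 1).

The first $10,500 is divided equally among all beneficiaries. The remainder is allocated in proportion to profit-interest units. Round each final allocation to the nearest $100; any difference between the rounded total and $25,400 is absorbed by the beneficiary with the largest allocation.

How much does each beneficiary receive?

Andrade: $6,000 · Orozco: $14,700 · Okafor: $4,700

Equal tier: $10,500 ÷ 3 = $3,500 apiece.
Remainder $14,900 by profit-interest units (total 12): Andrade 2,483.33 → $2,500; Orozco 11,175.00 → $11,200; Okafor 1,241.67 → $1,200.
Totals: Andrade $3,500 + $2,500 = $6,000; Orozco $3,500 + $11,200 = $14,700; Okafor $3,500 + $1,200 = $4,700.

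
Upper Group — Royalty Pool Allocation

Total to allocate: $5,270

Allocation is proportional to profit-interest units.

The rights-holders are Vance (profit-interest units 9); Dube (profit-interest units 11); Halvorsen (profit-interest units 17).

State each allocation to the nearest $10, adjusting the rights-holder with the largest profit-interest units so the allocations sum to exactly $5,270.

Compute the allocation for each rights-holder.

Total profit-interest units = 9 + 11 + 17 = 37.
Raw shares: Vance 1,281.89; Dube 1,566.76; Halvorsen 2,421.35.
After rounding ($10): Vance $1,280; Dube $1,570; Halvorsen $2,420. Sum = $5,270.
Sum already equals the total — no adjustment.

Vance: $1,280 · Dube: $1,570 · Halvorsen: $2,420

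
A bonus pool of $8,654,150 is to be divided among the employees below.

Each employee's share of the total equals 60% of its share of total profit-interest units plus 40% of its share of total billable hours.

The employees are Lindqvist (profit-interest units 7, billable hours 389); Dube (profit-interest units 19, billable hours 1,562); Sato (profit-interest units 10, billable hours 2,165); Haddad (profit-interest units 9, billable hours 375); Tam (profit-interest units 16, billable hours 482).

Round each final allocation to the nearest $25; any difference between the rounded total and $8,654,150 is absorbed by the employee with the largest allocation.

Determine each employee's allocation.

Totals — profit-interest units 61, billable hours 4,973.
Combined weights (60% profit-interest units + 40% billable hours): Lindqvist 0.1001; Dube 0.3125; Sato 0.2725; Haddad 0.1187; Tam 0.1961.
Unrounded shares: Lindqvist 866,638.86; Dube 2,704,626.92; Sato 2,358,264.65; Haddad 1,027,139.17; Tam 1,697,480.40.
At nearest $25: Lindqvist $866,650; Dube $2,704,625; Sato $2,358,275; Haddad $1,027,150; Tam $1,697,475. Sum = $8,654,175.
Difference $8,654,150 − $8,654,175 = −$25 applied to largest allocation (Dube): Dube becomes $2,704,600.

Lindqvist: $866,650 · Dube: $2,704,600 · Sato: $2,358,275 · Haddad: $1,027,150 · Tam: $1,697,475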